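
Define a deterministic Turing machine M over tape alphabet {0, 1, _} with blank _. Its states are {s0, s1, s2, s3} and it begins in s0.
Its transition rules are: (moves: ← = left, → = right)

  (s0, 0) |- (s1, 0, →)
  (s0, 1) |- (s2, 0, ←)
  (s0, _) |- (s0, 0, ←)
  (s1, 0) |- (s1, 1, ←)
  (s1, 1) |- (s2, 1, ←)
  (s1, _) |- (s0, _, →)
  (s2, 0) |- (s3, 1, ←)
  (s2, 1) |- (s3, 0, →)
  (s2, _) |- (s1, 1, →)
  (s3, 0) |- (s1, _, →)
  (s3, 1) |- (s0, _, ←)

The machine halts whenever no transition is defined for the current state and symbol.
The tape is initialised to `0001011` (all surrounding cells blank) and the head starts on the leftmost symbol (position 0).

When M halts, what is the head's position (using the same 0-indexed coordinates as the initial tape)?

-3

s0 | ___[0]001011   read 0 → write 0, move →, go to s1
s1 | ___0[0]01011   read 0 → write 1, move ←, go to s1
s1 | ___[0]101011   read 0 → write 1, move ←, go to s1
s1 | __[_]1101011   read _ → write _, move →, go to s0
s0 | ___[1]101011   read 1 → write 0, move ←, go to s2
s2 | __[_]0101011   read _ → write 1, move →, go to s1
s1 | __1[0]101011   read 0 → write 1, move ←, go to s1
s1 | __[1]1101011   read 1 → write 1, move ←, go to s2
s2 | _[_]11101011   read _ → write 1, move →, go to s1
s1 | _1[1]1101011   read 1 → write 1, move ←, go to s2
s2 | _[1]11101011   read 1 → write 0, move →, go to s3
s3 | _0[1]1101011   read 1 → write _, move ←, go to s0
s0 | _[0]_1101011   read 0 → write 0, move →, go to s1
s1 | _0[_]1101011   read _ → write _, move →, go to s0
s0 | _0_[1]101011   read 1 → write 0, move ←, go to s2
s2 | _0[_]0101011   read _ → write 1, move →, go to s1
s1 | _01[0]101011   read 0 → write 1, move ←, go to s1
s1 | _0[1]1101011   read 1 → write 1, move ←, go to s2
s2 | _[0]11101011   read 0 → write 1, move ←, go to s3
s3 | [_]111101011
At halt the head is at cell -3.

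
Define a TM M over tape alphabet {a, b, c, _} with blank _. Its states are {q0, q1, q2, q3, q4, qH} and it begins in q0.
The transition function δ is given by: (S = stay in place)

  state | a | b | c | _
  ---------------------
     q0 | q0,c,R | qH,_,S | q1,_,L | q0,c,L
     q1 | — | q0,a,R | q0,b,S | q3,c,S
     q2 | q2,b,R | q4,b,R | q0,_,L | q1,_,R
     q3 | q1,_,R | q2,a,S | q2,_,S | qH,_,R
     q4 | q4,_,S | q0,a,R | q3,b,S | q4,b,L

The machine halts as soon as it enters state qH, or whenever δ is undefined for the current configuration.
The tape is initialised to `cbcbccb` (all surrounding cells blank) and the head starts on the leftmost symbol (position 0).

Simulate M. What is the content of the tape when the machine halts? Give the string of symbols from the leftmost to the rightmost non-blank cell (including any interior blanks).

state=q0 head=0 tape=_[c]bcbccb   (q0,c)→(q1,_,L)
state=q1 head=-1 tape=[_]_bcbccb   (q1,_)→(q3,c,S)
state=q3 head=-1 tape=[c]_bcbccb   (q3,c)→(q2,_,S)
state=q2 head=-1 tape=[_]_bcbccb   (q2,_)→(q1,_,R)
state=q1 head=0 tape=_[_]bcbccb   (q1,_)→(q3,c,S)
state=q3 head=0 tape=_[c]bcbccb   (q3,c)→(q2,_,S)
state=q2 head=0 tape=_[_]bcbccb   (q2,_)→(q1,_,R)
state=q1 head=1 tape=__[b]cbccb   (q1,b)→(q0,a,R)
state=q0 head=2 tape=__a[c]bccb   (q0,c)→(q1,_,L)
state=q1 head=1 tape=__[a]_bccb
The non-blank tape span at halt is a_bccb.

a_bccb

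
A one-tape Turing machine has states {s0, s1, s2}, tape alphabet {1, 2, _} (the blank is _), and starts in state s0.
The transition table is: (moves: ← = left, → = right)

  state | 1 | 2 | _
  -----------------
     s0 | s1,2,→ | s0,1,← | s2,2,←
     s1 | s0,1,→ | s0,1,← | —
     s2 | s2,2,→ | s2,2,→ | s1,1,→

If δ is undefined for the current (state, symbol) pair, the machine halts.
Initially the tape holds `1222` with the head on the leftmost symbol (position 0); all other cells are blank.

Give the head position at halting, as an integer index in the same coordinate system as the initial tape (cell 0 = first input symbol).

6

s0 | __[1]222___   read 1 → write 2, move →, go to s1
s1 | __2[2]22___   read 2 → write 1, move ←, go to s0
s0 | __[2]122___   read 2 → write 1, move ←, go to s0
s0 | _[_]1122___   read _ → write 2, move ←, go to s2
s2 | [_]21122___   read _ → write 1, move →, go to s1
s1 | 1[2]1122___   read 2 → write 1, move ←, go to s0
s0 | [1]11122___   read 1 → write 2, move →, go to s1
s1 | 2[1]1122___   read 1 → write 1, move →, go to s0
s0 | 21[1]122___   read 1 → write 2, move →, go to s1
s1 | 212[1]22___   read 1 → write 1, move →, go to s0
s0 | 2121[2]2___   read 2 → write 1, move ←, go to s0
s0 | 212[1]12___   read 1 → write 2, move →, go to s1
s1 | 2122[1]2___   read 1 → write 1, move →, go to s0
s0 | 21221[2]___   read 2 → write 1, move ←, go to s0
s0 | 2122[1]1___   read 1 → write 2, move →, go to s1
s1 | 21222[1]___   read 1 → write 1, move →, go to s0
s0 | 212221[_]__   read _ → write 2, move ←, go to s2
s2 | 21222[1]2__   read 1 → write 2, move →, go to s2
s2 | 212222[2]__   read 2 → write 2, move →, go to s2
s2 | 2122222[_]_   read _ → write 1, move →, go to s1
s1 | 21222221[_]
At halt the head is at cell 6.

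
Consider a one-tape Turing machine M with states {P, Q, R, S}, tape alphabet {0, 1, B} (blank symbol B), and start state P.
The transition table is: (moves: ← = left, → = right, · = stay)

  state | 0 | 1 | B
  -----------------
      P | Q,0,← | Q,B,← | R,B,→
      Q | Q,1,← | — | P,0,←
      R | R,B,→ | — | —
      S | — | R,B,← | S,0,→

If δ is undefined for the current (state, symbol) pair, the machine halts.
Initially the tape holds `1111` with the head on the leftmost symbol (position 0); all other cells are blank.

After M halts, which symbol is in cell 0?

B

P | BB[1]111   read 1 → write B, move ←, go to Q
Q | B[B]B111   read B → write 0, move ←, go to P
P | [B]0B111   read B → write B, move →, go to R
R | B[0]B111   read 0 → write B, move →, go to R
R | BB[B]111
Cell 0 holds B when M halts.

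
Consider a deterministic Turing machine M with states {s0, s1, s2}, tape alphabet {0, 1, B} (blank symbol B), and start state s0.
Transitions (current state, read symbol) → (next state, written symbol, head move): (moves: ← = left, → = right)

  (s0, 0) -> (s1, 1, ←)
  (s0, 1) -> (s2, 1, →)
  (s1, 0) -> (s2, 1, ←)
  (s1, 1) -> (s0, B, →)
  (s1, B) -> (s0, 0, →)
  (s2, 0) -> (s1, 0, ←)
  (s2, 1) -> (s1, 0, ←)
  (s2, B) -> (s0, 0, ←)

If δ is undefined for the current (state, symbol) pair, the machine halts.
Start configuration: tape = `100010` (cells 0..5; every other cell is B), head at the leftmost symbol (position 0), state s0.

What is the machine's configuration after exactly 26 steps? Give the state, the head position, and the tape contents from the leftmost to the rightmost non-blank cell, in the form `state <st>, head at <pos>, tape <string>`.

s0 | [1]00010B   read 1 → write 1, move →, go to s2
s2 | 1[0]0010B   read 0 → write 0, move ←, go to s1
s1 | [1]00010B   read 1 → write B, move →, go to s0
s0 | B[0]0010B   read 0 → write 1, move ←, go to s1
s1 | [B]10010B   read B → write 0, move →, go to s0
s0 | 0[1]0010B   read 1 → write 1, move →, go to s2
s2 | 01[0]010B   read 0 → write 0, move ←, go to s1
s1 | 0[1]0010B   read 1 → write B, move →, go to s0
s0 | 0B[0]010B   read 0 → write 1, move ←, go to s1
s1 | 0[B]1010B   read B → write 0, move →, go to s0
s0 | 00[1]010B   read 1 → write 1, move →, go to s2
s2 | 001[0]10B   read 0 → write 0, move ←, go to s1
s1 | 00[1]010B   read 1 → write B, move →, go to s0
s0 | 00B[0]10B   read 0 → write 1, move ←, go to s1
s1 | 00[B]110B   read B → write 0, move →, go to s0
s0 | 000[1]10B   read 1 → write 1, move →, go to s2
s2 | 0001[1]0B   read 1 → write 0, move ←, go to s1
s1 | 000[1]00B   read 1 → write B, move →, go to s0
s0 | 000B[0]0B   read 0 → write 1, move ←, go to s1
s1 | 000[B]10B   read B → write 0, move →, go to s0
s0 | 0000[1]0B   read 1 → write 1, move →, go to s2
s2 | 00001[0]B   read 0 → write 0, move ←, go to s1
s1 | 0000[1]0B   read 1 → write B, move →, go to s0
s0 | 0000B[0]B   read 0 → write 1, move ←, go to s1
s1 | 0000[B]1B   read B → write 0, move →, go to s0
s0 | 00000[1]B   read 1 → write 1, move →, go to s2
s2 | 000001[B]
After 26 steps: state s2, head at 6, tape 000001.

state s2, head at 6, tape 000001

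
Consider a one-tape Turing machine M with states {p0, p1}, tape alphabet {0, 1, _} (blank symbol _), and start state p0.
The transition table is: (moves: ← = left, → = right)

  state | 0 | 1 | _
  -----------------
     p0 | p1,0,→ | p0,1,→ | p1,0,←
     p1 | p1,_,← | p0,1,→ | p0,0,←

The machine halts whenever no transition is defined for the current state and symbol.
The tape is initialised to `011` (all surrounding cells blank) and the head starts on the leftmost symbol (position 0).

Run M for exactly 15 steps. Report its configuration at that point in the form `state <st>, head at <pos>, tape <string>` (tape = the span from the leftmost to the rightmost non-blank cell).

state=p0 head=0 tape=[0]11__   (p0,0)→(p1,0,→)
state=p1 head=1 tape=0[1]1__   (p1,1)→(p0,1,→)
state=p0 head=2 tape=01[1]__   (p0,1)→(p0,1,→)
state=p0 head=3 tape=011[_]_   (p0,_)→(p1,0,←)
state=p1 head=2 tape=01[1]0_   (p1,1)→(p0,1,→)
state=p0 head=3 tape=011[0]_   (p0,0)→(p1,0,→)
state=p1 head=4 tape=0110[_]   (p1,_)→(p0,0,←)
state=p0 head=3 tape=011[0]0   (p0,0)→(p1,0,→)
state=p1 head=4 tape=0110[0]   (p1,0)→(p1,_,←)
state=p1 head=3 tape=011[0]_   (p1,0)→(p1,_,←)
state=p1 head=2 tape=01[1]__   (p1,1)→(p0,1,→)
state=p0 head=3 tape=011[_]_   (p0,_)→(p1,0,←)
state=p1 head=2 tape=01[1]0_   (p1,1)→(p0,1,→)
state=p0 head=3 tape=011[0]_   (p0,0)→(p1,0,→)
state=p1 head=4 tape=0110[_]   (p1,_)→(p0,0,←)
state=p0 head=3 tape=011[0]0
After 15 steps: state p0, head at 3, tape 01100.

state p0, head at 3, tape 01100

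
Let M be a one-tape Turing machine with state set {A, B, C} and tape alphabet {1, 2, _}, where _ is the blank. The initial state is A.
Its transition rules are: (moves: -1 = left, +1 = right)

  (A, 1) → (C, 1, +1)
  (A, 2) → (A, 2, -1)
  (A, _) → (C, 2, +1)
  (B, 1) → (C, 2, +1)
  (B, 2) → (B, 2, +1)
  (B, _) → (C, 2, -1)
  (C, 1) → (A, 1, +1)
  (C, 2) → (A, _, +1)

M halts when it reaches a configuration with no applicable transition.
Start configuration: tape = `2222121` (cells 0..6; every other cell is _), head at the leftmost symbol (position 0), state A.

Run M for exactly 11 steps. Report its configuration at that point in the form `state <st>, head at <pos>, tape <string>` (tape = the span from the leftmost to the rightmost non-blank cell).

state C, head at 3, tape 22222121

state=A head=0 tape=_[2]222121   (A,2)→(A,2,-1)
state=A head=-1 tape=[_]2222121   (A,_)→(C,2,+1)
state=C head=0 tape=2[2]222121   (C,2)→(A,_,+1)
state=A head=1 tape=2_[2]22121   (A,2)→(A,2,-1)
state=A head=0 tape=2[_]222121   (A,_)→(C,2,+1)
state=C head=1 tape=22[2]22121   (C,2)→(A,_,+1)
state=A head=2 tape=22_[2]2121   (A,2)→(A,2,-1)
state=A head=1 tape=22[_]22121   (A,_)→(C,2,+1)
state=C head=2 tape=222[2]2121   (C,2)→(A,_,+1)
state=A head=3 tape=222_[2]121   (A,2)→(A,2,-1)
state=A head=2 tape=222[_]2121   (A,_)→(C,2,+1)
state=C head=3 tape=2222[2]121
After 11 steps: state C, head at 3, tape 22222121.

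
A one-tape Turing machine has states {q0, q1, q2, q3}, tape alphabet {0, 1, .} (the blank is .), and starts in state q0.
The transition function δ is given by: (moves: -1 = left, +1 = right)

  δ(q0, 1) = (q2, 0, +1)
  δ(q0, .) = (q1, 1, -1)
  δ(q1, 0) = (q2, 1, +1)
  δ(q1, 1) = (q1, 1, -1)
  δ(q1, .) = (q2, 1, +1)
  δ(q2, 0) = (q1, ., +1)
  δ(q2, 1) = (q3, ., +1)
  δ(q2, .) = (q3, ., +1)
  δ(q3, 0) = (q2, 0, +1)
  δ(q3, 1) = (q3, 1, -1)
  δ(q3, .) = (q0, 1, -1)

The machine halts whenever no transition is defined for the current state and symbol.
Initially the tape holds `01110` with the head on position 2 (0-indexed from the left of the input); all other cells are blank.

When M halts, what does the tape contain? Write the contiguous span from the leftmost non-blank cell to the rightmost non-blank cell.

state=q0 head=2 tape=01[1]10..   (q0,1)→(q2,0,+1)
state=q2 head=3 tape=010[1]0..   (q2,1)→(q3,.,+1)
state=q3 head=4 tape=010.[0]..   (q3,0)→(q2,0,+1)
state=q2 head=5 tape=010.0[.].   (q2,.)→(q3,.,+1)
state=q3 head=6 tape=010.0.[.]   (q3,.)→(q0,1,-1)
state=q0 head=5 tape=010.0[.]1   (q0,.)→(q1,1,-1)
state=q1 head=4 tape=010.[0]11   (q1,0)→(q2,1,+1)
state=q2 head=5 tape=010.1[1]1   (q2,1)→(q3,.,+1)
state=q3 head=6 tape=010.1.[1]   (q3,1)→(q3,1,-1)
state=q3 head=5 tape=010.1[.]1   (q3,.)→(q0,1,-1)
state=q0 head=4 tape=010.[1]11   (q0,1)→(q2,0,+1)
state=q2 head=5 tape=010.0[1]1   (q2,1)→(q3,.,+1)
state=q3 head=6 tape=010.0.[1]   (q3,1)→(q3,1,-1)
state=q3 head=5 tape=010.0[.]1   (q3,.)→(q0,1,-1)
state=q0 head=4 tape=010.[0]11
The non-blank tape span at halt is 010.011.

010.011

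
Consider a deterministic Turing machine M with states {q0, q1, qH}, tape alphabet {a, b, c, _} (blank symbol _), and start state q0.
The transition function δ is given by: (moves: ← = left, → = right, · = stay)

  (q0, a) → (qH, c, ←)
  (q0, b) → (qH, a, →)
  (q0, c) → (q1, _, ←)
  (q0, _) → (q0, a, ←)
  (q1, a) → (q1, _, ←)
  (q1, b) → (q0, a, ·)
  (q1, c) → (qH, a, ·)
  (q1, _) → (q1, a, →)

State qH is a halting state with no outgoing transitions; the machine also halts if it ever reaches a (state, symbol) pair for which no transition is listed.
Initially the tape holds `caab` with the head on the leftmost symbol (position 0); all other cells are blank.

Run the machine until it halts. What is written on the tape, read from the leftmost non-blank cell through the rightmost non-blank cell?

q0 | ___[c]aab   read c → write _, move ←, go to q1
q1 | __[_]_aab   read _ → write a, move →, go to q1
q1 | __a[_]aab   read _ → write a, move →, go to q1
q1 | __aa[a]ab   read a → write _, move ←, go to q1
q1 | __a[a]_ab   read a → write _, move ←, go to q1
q1 | __[a]__ab   read a → write _, move ←, go to q1
q1 | _[_]___ab   read _ → write a, move →, go to q1
q1 | _a[_]__ab   read _ → write a, move →, go to q1
q1 | _aa[_]_ab   read _ → write a, move →, go to q1
q1 | _aaa[_]ab   read _ → write a, move →, go to q1
q1 | _aaaa[a]b   read a → write _, move ←, go to q1
q1 | _aaa[a]_b   read a → write _, move ←, go to q1
q1 | _aa[a]__b   read a → write _, move ←, go to q1
q1 | _a[a]___b   read a → write _, move ←, go to q1
q1 | _[a]____b   read a → write _, move ←, go to q1
q1 | [_]_____b   read _ → write a, move →, go to q1
q1 | a[_]____b   read _ → write a, move →, go to q1
q1 | aa[_]___b   read _ → write a, move →, go to q1
q1 | aaa[_]__b   read _ → write a, move →, go to q1
q1 | aaaa[_]_b   read _ → write a, move →, go to q1
q1 | aaaaa[_]b   read _ → write a, move →, go to q1
q1 | aaaaaa[b]   read b → write a, move ·, go to q0
q0 | aaaaaa[a]   read a → write c, move ←, go to qH
qH | aaaaa[a]c
The non-blank tape span at halt is aaaaaac.

aaaaaac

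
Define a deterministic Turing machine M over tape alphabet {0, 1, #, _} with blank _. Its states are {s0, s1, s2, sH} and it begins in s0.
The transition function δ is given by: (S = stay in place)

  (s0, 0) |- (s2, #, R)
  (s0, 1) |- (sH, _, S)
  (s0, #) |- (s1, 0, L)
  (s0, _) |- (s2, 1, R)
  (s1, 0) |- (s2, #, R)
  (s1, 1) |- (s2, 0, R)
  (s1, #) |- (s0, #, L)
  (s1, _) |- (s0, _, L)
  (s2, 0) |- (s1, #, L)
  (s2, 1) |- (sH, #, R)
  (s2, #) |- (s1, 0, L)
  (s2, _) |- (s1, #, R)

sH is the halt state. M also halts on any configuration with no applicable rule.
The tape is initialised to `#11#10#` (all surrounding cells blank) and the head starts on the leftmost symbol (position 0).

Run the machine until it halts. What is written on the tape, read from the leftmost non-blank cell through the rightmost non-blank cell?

s0 | __[#]11#10#   read # → write 0, move L, go to s1
s1 | _[_]011#10#   read _ → write _, move L, go to s0
s0 | [_]_011#10#   read _ → write 1, move R, go to s2
s2 | 1[_]011#10#   read _ → write #, move R, go to s1
s1 | 1#[0]11#10#   read 0 → write #, move R, go to s2
s2 | 1##[1]1#10#   read 1 → write #, move R, go to sH
sH | 1###[1]#10#
The non-blank tape span at halt is 1###1#10#.

1###1#10#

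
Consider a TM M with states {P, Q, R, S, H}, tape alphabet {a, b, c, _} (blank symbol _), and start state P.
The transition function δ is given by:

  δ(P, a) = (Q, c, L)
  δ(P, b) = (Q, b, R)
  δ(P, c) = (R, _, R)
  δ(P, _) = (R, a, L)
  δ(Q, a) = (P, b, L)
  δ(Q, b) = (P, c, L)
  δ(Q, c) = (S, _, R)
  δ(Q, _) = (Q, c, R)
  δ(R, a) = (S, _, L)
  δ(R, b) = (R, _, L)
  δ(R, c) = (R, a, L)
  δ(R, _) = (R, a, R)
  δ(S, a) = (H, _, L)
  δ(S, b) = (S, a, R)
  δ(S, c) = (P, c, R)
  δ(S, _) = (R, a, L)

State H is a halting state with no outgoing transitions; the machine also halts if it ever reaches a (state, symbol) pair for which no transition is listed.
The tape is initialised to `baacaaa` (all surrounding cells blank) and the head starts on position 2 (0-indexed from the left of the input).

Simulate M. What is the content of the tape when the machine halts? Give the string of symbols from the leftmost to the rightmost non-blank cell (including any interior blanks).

b__a_aa

state=P head=2 tape=ba[a]caaa   (P,a)→(Q,c,L)
state=Q head=1 tape=b[a]ccaaa   (Q,a)→(P,b,L)
state=P head=0 tape=[b]bccaaa   (P,b)→(Q,b,R)
state=Q head=1 tape=b[b]ccaaa   (Q,b)→(P,c,L)
state=P head=0 tape=[b]cccaaa   (P,b)→(Q,b,R)
state=Q head=1 tape=b[c]ccaaa   (Q,c)→(S,_,R)
state=S head=2 tape=b_[c]caaa   (S,c)→(P,c,R)
state=P head=3 tape=b_c[c]aaa   (P,c)→(R,_,R)
state=R head=4 tape=b_c_[a]aa   (R,a)→(S,_,L)
state=S head=3 tape=b_c[_]_aa   (S,_)→(R,a,L)
state=R head=2 tape=b_[c]a_aa   (R,c)→(R,a,L)
state=R head=1 tape=b[_]aa_aa   (R,_)→(R,a,R)
state=R head=2 tape=ba[a]a_aa   (R,a)→(S,_,L)
state=S head=1 tape=b[a]_a_aa   (S,a)→(H,_,L)
state=H head=0 tape=[b]__a_aa
The non-blank tape span at halt is b__a_aa.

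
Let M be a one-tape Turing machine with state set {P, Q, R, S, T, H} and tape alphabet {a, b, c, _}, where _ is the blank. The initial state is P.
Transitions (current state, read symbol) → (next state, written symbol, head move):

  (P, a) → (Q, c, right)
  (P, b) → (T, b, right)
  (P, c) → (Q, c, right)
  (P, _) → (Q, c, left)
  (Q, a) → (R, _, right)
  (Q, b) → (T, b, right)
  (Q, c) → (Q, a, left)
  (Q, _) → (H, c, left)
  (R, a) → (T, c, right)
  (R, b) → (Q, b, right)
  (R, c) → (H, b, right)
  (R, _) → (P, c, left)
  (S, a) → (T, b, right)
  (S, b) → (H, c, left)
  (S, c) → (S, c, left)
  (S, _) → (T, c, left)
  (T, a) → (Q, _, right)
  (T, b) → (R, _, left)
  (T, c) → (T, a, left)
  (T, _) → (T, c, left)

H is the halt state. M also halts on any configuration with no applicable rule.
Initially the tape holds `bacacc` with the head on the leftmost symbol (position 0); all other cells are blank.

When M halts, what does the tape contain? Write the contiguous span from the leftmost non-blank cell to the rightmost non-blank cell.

P | [b]acacc   read b → write b, move right, go to T
T | b[a]cacc   read a → write _, move right, go to Q
Q | b_[c]acc   read c → write a, move left, go to Q
Q | b[_]aacc   read _ → write c, move left, go to H
H | [b]caacc
The non-blank tape span at halt is bcaacc.

bcaacc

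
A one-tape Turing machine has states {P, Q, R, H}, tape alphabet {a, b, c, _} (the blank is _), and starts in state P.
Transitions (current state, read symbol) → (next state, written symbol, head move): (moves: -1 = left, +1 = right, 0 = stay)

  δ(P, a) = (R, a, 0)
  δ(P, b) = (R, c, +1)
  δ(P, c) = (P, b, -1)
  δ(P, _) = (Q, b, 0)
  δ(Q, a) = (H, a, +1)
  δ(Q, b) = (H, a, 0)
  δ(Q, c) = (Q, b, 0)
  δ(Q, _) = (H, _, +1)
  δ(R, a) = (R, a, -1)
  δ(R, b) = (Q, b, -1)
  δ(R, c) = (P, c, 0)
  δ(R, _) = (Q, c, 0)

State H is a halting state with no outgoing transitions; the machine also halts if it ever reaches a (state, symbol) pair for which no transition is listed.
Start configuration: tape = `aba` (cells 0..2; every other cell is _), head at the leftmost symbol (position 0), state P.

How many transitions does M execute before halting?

5

state=P head=0 tape=_[a]ba   (P,a)→(R,a,0)
state=R head=0 tape=_[a]ba   (R,a)→(R,a,-1)
state=R head=-1 tape=[_]aba   (R,_)→(Q,c,0)
state=Q head=-1 tape=[c]aba   (Q,c)→(Q,b,0)
state=Q head=-1 tape=[b]aba   (Q,b)→(H,a,0)
state=H head=-1 tape=[a]aba
M halts after 5 transitions.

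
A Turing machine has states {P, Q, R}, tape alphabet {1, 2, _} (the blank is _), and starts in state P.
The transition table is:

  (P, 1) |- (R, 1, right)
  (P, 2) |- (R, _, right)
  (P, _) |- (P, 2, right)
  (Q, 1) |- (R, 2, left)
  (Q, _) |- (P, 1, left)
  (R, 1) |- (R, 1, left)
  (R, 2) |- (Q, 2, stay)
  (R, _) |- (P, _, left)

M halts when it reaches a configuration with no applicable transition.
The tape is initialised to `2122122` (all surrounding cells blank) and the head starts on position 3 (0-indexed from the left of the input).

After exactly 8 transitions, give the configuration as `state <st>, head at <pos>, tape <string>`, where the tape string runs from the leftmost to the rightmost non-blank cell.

state R, head at 5, tape 2122122

P | 212[2]122   read 2 → write _, move right, go to R
R | 212_[1]22   read 1 → write 1, move left, go to R
R | 212[_]122   read _ → write _, move left, go to P
P | 21[2]_122   read 2 → write _, move right, go to R
R | 21_[_]122   read _ → write _, move left, go to P
P | 21[_]_122   read _ → write 2, move right, go to P
P | 212[_]122   read _ → write 2, move right, go to P
P | 2122[1]22   read 1 → write 1, move right, go to R
R | 21221[2]2
After 8 steps: state R, head at 5, tape 2122122.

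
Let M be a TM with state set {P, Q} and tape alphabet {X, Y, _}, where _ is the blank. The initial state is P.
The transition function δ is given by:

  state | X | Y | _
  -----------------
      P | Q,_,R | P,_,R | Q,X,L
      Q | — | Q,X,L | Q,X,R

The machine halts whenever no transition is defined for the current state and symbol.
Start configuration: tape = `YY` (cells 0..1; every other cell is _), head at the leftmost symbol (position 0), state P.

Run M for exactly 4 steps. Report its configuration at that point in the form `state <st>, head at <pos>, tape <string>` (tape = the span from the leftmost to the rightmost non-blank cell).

P | [Y]Y_   read Y → write _, move R, go to P
P | _[Y]_   read Y → write _, move R, go to P
P | __[_]   read _ → write X, move L, go to Q
Q | _[_]X   read _ → write X, move R, go to Q
Q | _X[X]
After 4 steps: state Q, head at 2, tape XX.

state Q, head at 2, tape XX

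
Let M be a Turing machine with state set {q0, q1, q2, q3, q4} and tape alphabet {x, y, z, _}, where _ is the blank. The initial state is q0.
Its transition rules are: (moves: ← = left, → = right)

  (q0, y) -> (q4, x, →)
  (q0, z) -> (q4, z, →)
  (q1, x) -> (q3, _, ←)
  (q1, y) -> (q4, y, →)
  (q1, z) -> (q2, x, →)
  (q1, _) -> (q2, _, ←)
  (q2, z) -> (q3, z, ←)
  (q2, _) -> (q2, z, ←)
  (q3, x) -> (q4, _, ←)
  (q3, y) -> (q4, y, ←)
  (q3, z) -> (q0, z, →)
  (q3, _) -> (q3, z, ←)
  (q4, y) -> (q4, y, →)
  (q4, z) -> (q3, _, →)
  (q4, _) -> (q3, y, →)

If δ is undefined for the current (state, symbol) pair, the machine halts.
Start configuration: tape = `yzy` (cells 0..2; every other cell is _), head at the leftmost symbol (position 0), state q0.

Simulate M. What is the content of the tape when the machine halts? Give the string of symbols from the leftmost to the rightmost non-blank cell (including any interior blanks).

xyyy_z

q0 | [y]zy____   read y → write x, move →, go to q4
q4 | x[z]y____   read z → write _, move →, go to q3
q3 | x_[y]____   read y → write y, move ←, go to q4
q4 | x[_]y____   read _ → write y, move →, go to q3
q3 | xy[y]____   read y → write y, move ←, go to q4
q4 | x[y]y____   read y → write y, move →, go to q4
q4 | xy[y]____   read y → write y, move →, go to q4
q4 | xyy[_]___   read _ → write y, move →, go to q3
q3 | xyyy[_]__   read _ → write z, move ←, go to q3
q3 | xyy[y]z__   read y → write y, move ←, go to q4
q4 | xy[y]yz__   read y → write y, move →, go to q4
q4 | xyy[y]z__   read y → write y, move →, go to q4
q4 | xyyy[z]__   read z → write _, move →, go to q3
q3 | xyyy_[_]_   read _ → write z, move ←, go to q3
q3 | xyyy[_]z_   read _ → write z, move ←, go to q3
q3 | xyy[y]zz_   read y → write y, move ←, go to q4
q4 | xy[y]yzz_   read y → write y, move →, go to q4
q4 | xyy[y]zz_   read y → write y, move →, go to q4
q4 | xyyy[z]z_   read z → write _, move →, go to q3
q3 | xyyy_[z]_   read z → write z, move →, go to q0
q0 | xyyy_z[_]
The non-blank tape span at halt is xyyy_z.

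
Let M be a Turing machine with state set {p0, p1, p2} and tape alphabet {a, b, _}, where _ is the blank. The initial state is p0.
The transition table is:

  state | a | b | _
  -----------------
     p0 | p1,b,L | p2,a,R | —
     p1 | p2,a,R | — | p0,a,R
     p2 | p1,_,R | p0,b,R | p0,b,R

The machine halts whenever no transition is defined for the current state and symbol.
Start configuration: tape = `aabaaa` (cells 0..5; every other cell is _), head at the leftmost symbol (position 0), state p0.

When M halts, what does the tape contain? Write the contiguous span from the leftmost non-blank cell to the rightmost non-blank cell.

p0 | _[a]abaaa   read a → write b, move L, go to p1
p1 | [_]babaaa   read _ → write a, move R, go to p0
p0 | a[b]abaaa   read b → write a, move R, go to p2
p2 | aa[a]baaa   read a → write _, move R, go to p1
p1 | aa_[b]aaa
The non-blank tape span at halt is aa_baaa.

aa_baaa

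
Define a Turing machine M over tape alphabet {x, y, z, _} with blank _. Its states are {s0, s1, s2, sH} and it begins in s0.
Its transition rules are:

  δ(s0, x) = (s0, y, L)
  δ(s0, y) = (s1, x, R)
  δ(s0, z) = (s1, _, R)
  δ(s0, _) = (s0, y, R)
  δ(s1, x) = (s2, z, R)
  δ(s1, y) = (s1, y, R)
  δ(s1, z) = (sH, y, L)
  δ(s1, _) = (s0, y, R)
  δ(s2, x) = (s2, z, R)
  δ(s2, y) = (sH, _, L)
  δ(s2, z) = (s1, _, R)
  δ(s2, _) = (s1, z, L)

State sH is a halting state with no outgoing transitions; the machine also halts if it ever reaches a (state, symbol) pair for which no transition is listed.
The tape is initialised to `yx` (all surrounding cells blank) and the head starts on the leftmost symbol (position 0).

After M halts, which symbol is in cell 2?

z

state=s0 head=0 tape=[y]x_   (s0,y)→(s1,x,R)
state=s1 head=1 tape=x[x]_   (s1,x)→(s2,z,R)
state=s2 head=2 tape=xz[_]   (s2,_)→(s1,z,L)
state=s1 head=1 tape=x[z]z   (s1,z)→(sH,y,L)
state=sH head=0 tape=[x]yz
Cell 2 holds z when M halts.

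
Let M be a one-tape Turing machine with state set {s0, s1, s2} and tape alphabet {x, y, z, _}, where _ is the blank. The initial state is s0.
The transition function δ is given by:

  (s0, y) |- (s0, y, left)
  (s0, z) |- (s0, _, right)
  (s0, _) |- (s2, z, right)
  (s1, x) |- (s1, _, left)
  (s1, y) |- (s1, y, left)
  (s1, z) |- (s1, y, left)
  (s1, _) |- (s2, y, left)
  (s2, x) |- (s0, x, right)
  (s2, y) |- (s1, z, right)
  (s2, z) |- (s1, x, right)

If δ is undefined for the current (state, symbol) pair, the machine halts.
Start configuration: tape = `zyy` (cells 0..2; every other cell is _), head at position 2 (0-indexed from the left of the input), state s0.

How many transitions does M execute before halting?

s0 | __zy[y]   read y → write y, move left, go to s0
s0 | __z[y]y   read y → write y, move left, go to s0
s0 | __[z]yy   read z → write _, move right, go to s0
s0 | ___[y]y   read y → write y, move left, go to s0
s0 | __[_]yy   read _ → write z, move right, go to s2
s2 | __z[y]y   read y → write z, move right, go to s1
s1 | __zz[y]   read y → write y, move left, go to s1
s1 | __z[z]y   read z → write y, move left, go to s1
s1 | __[z]yy   read z → write y, move left, go to s1
s1 | _[_]yyy   read _ → write y, move left, go to s2
s2 | [_]yyyy
M halts after 10 transitions.

10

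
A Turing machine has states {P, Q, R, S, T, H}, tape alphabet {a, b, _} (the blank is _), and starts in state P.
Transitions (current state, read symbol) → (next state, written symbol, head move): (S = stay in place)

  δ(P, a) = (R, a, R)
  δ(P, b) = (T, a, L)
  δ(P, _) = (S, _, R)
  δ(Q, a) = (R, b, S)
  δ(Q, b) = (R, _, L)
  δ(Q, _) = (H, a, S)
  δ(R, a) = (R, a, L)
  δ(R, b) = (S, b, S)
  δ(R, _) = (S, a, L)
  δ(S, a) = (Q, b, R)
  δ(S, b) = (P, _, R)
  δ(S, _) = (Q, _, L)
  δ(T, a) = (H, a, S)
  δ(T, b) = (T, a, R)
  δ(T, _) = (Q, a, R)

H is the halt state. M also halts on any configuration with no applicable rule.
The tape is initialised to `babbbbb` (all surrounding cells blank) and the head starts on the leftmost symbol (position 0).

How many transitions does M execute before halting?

P | _[b]abbbbb__   read b → write a, move L, go to T
T | [_]aabbbbb__   read _ → write a, move R, go to Q
Q | a[a]abbbbb__   read a → write b, move S, go to R
R | a[b]abbbbb__   read b → write b, move S, go to S
S | a[b]abbbbb__   read b → write _, move R, go to P
P | a_[a]bbbbb__   read a → write a, move R, go to R
R | a_a[b]bbbb__   read b → write b, move S, go to S
S | a_a[b]bbbb__   read b → write _, move R, go to P
P | a_a_[b]bbb__   read b → write a, move L, go to T
T | a_a[_]abbb__   read _ → write a, move R, go to Q
Q | a_aa[a]bbb__   read a → write b, move S, go to R
R | a_aa[b]bbb__   read b → write b, move S, go to S
S | a_aa[b]bbb__   read b → write _, move R, go to P
P | a_aa_[b]bb__   read b → write a, move L, go to T
T | a_aa[_]abb__   read _ → write a, move R, go to Q
Q | a_aaa[a]bb__   read a → write b, move S, go to R
R | a_aaa[b]bb__   read b → write b, move S, go to S
S | a_aaa[b]bb__   read b → write _, move R, go to P
P | a_aaa_[b]b__   read b → write a, move L, go to T
T | a_aaa[_]ab__   read _ → write a, move R, go to Q
Q | a_aaaa[a]b__   read a → write b, move S, go to R
R | a_aaaa[b]b__   read b → write b, move S, go to S
S | a_aaaa[b]b__   read b → write _, move R, go to P
P | a_aaaa_[b]__   read b → write a, move L, go to T
T | a_aaaa[_]a__   read _ → write a, move R, go to Q
Q | a_aaaaa[a]__   read a → write b, move S, go to R
R | a_aaaaa[b]__   read b → write b, move S, go to S
S | a_aaaaa[b]__   read b → write _, move R, go to P
P | a_aaaaa_[_]_   read _ → write _, move R, go to S
S | a_aaaaa__[_]   read _ → write _, move L, go to Q
Q | a_aaaaa_[_]_   read _ → write a, move S, go to H
H | a_aaaaa_[a]_
M halts after 31 transitions.

31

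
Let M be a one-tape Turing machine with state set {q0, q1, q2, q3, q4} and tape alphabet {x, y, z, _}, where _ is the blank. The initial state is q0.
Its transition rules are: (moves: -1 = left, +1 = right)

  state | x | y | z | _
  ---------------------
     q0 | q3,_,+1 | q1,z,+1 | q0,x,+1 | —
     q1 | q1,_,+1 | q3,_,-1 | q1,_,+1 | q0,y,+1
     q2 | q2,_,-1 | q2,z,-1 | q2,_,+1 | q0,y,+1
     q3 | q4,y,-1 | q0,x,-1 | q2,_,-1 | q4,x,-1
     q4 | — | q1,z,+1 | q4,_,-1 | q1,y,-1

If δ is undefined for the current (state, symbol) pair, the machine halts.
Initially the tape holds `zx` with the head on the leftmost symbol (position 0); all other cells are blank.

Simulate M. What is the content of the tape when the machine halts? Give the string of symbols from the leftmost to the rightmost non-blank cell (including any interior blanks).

y__yxyx

q0 | ___[z]x__   read z → write x, move +1, go to q0
q0 | ___x[x]__   read x → write _, move +1, go to q3
q3 | ___x_[_]_   read _ → write x, move -1, go to q4
q4 | ___x[_]x_   read _ → write y, move -1, go to q1
q1 | ___[x]yx_   read x → write _, move +1, go to q1
q1 | ____[y]x_   read y → write _, move -1, go to q3
q3 | ___[_]_x_   read _ → write x, move -1, go to q4
q4 | __[_]x_x_   read _ → write y, move -1, go to q1
q1 | _[_]yx_x_   read _ → write y, move +1, go to q0
q0 | _y[y]x_x_   read y → write z, move +1, go to q1
q1 | _yz[x]_x_   read x → write _, move +1, go to q1
q1 | _yz_[_]x_   read _ → write y, move +1, go to q0
q0 | _yz_y[x]_   read x → write _, move +1, go to q3
q3 | _yz_y_[_]   read _ → write x, move -1, go to q4
q4 | _yz_y[_]x   read _ → write y, move -1, go to q1
q1 | _yz_[y]yx   read y → write _, move -1, go to q3
q3 | _yz[_]_yx   read _ → write x, move -1, go to q4
q4 | _y[z]x_yx   read z → write _, move -1, go to q4
q4 | _[y]_x_yx   read y → write z, move +1, go to q1
q1 | _z[_]x_yx   read _ → write y, move +1, go to q0
q0 | _zy[x]_yx   read x → write _, move +1, go to q3
q3 | _zy_[_]yx   read _ → write x, move -1, go to q4
q4 | _zy[_]xyx   read _ → write y, move -1, go to q1
q1 | _z[y]yxyx   read y → write _, move -1, go to q3
q3 | _[z]_yxyx   read z → write _, move -1, go to q2
q2 | [_]__yxyx   read _ → write y, move +1, go to q0
q0 | y[_]_yxyx
The non-blank tape span at halt is y__yxyx.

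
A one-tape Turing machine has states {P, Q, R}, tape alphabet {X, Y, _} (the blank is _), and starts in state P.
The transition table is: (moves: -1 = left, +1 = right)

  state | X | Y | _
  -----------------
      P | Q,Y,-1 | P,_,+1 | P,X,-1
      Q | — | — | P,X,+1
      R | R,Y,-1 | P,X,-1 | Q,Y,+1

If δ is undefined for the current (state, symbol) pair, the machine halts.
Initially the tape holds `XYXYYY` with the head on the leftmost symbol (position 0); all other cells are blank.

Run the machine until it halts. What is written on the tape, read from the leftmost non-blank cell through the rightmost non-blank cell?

P | _[X]YXYYY__   read X → write Y, move -1, go to Q
Q | [_]YYXYYY__   read _ → write X, move +1, go to P
P | X[Y]YXYYY__   read Y → write _, move +1, go to P
P | X_[Y]XYYY__   read Y → write _, move +1, go to P
P | X__[X]YYY__   read X → write Y, move -1, go to Q
Q | X_[_]YYYY__   read _ → write X, move +1, go to P
P | X_X[Y]YYY__   read Y → write _, move +1, go to P
P | X_X_[Y]YY__   read Y → write _, move +1, go to P
P | X_X__[Y]Y__   read Y → write _, move +1, go to P
P | X_X___[Y]__   read Y → write _, move +1, go to P
P | X_X____[_]_   read _ → write X, move -1, go to P
P | X_X___[_]X_   read _ → write X, move -1, go to P
P | X_X__[_]XX_   read _ → write X, move -1, go to P
P | X_X_[_]XXX_   read _ → write X, move -1, go to P
P | X_X[_]XXXX_   read _ → write X, move -1, go to P
P | X_[X]XXXXX_   read X → write Y, move -1, go to Q
Q | X[_]YXXXXX_   read _ → write X, move +1, go to P
P | XX[Y]XXXXX_   read Y → write _, move +1, go to P
P | XX_[X]XXXX_   read X → write Y, move -1, go to Q
Q | XX[_]YXXXX_   read _ → write X, move +1, go to P
P | XXX[Y]XXXX_   read Y → write _, move +1, go to P
P | XXX_[X]XXX_   read X → write Y, move -1, go to Q
Q | XXX[_]YXXX_   read _ → write X, move +1, go to P
P | XXXX[Y]XXX_   read Y → write _, move +1, go to P
P | XXXX_[X]XX_   read X → write Y, move -1, go to Q
Q | XXXX[_]YXX_   read _ → write X, move +1, go to P
P | XXXXX[Y]XX_   read Y → write _, move +1, go to P
P | XXXXX_[X]X_   read X → write Y, move -1, go to Q
Q | XXXXX[_]YX_   read _ → write X, move +1, go to P
P | XXXXXX[Y]X_   read Y → write _, move +1, go to P
P | XXXXXX_[X]_   read X → write Y, move -1, go to Q
Q | XXXXXX[_]Y_   read _ → write X, move +1, go to P
P | XXXXXXX[Y]_   read Y → write _, move +1, go to P
P | XXXXXXX_[_]   read _ → write X, move -1, go to P
P | XXXXXXX[_]X   read _ → write X, move -1, go to P
P | XXXXXX[X]XX   read X → write Y, move -1, go to Q
Q | XXXXX[X]YXX
The non-blank tape span at halt is XXXXXXYXX.

XXXXXXYXX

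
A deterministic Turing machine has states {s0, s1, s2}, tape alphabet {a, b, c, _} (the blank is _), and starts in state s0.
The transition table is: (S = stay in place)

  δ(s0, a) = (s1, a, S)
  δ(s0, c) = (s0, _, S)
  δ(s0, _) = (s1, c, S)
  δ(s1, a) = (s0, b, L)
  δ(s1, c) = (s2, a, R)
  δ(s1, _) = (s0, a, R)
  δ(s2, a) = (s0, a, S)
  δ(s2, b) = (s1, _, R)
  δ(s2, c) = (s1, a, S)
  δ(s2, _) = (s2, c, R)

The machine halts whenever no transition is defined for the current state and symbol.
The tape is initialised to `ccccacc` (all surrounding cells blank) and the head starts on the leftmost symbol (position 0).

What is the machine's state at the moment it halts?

s1

s0 | _[c]cccacc   read c → write _, move S, go to s0
s0 | _[_]cccacc   read _ → write c, move S, go to s1
s1 | _[c]cccacc   read c → write a, move R, go to s2
s2 | _a[c]ccacc   read c → write a, move S, go to s1
s1 | _a[a]ccacc   read a → write b, move L, go to s0
s0 | _[a]bccacc   read a → write a, move S, go to s1
s1 | _[a]bccacc   read a → write b, move L, go to s0
s0 | [_]bbccacc   read _ → write c, move S, go to s1
s1 | [c]bbccacc   read c → write a, move R, go to s2
s2 | a[b]bccacc   read b → write _, move R, go to s1
s1 | a_[b]ccacc
No transition is defined for (s1, b); M halts in state s1.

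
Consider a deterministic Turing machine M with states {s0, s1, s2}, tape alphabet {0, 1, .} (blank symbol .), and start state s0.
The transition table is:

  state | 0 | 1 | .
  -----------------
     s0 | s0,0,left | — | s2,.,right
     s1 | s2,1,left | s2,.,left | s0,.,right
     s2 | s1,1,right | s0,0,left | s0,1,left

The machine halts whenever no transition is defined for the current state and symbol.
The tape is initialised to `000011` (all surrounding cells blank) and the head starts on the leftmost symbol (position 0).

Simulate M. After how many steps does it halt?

24

state=s0 head=0 tape=.[0]00011   (s0,0)→(s0,0,left)
state=s0 head=-1 tape=[.]000011   (s0,.)→(s2,.,right)
state=s2 head=0 tape=.[0]00011   (s2,0)→(s1,1,right)
state=s1 head=1 tape=.1[0]0011   (s1,0)→(s2,1,left)
state=s2 head=0 tape=.[1]10011   (s2,1)→(s0,0,left)
state=s0 head=-1 tape=[.]010011   (s0,.)→(s2,.,right)
state=s2 head=0 tape=.[0]10011   (s2,0)→(s1,1,right)
state=s1 head=1 tape=.1[1]0011   (s1,1)→(s2,.,left)
state=s2 head=0 tape=.[1].0011   (s2,1)→(s0,0,left)
state=s0 head=-1 tape=[.]0.0011   (s0,.)→(s2,.,right)
state=s2 head=0 tape=.[0].0011   (s2,0)→(s1,1,right)
state=s1 head=1 tape=.1[.]0011   (s1,.)→(s0,.,right)
state=s0 head=2 tape=.1.[0]011   (s0,0)→(s0,0,left)
state=s0 head=1 tape=.1[.]0011   (s0,.)→(s2,.,right)
state=s2 head=2 tape=.1.[0]011   (s2,0)→(s1,1,right)
state=s1 head=3 tape=.1.1[0]11   (s1,0)→(s2,1,left)
state=s2 head=2 tape=.1.[1]111   (s2,1)→(s0,0,left)
state=s0 head=1 tape=.1[.]0111   (s0,.)→(s2,.,right)
state=s2 head=2 tape=.1.[0]111   (s2,0)→(s1,1,right)
state=s1 head=3 tape=.1.1[1]11   (s1,1)→(s2,.,left)
state=s2 head=2 tape=.1.[1].11   (s2,1)→(s0,0,left)
state=s0 head=1 tape=.1[.]0.11   (s0,.)→(s2,.,right)
state=s2 head=2 tape=.1.[0].11   (s2,0)→(s1,1,right)
state=s1 head=3 tape=.1.1[.]11   (s1,.)→(s0,.,right)
state=s0 head=4 tape=.1.1.[1]1
M halts after 24 transitions.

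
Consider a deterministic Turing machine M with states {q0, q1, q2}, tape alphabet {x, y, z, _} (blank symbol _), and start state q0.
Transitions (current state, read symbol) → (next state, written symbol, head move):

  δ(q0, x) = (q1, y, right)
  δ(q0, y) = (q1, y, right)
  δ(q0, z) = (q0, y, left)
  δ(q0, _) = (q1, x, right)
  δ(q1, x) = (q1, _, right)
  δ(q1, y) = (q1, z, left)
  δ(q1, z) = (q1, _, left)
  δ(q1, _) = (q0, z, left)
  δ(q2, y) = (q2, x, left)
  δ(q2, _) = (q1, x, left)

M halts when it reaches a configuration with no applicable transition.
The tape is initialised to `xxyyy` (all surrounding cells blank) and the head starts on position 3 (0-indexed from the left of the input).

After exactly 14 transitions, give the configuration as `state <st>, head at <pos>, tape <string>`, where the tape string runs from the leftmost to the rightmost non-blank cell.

state q1, head at -1, tape z__zz

q0 | __xxy[y]y   read y → write y, move right, go to q1
q1 | __xxyy[y]   read y → write z, move left, go to q1
q1 | __xxy[y]z   read y → write z, move left, go to q1
q1 | __xx[y]zz   read y → write z, move left, go to q1
q1 | __x[x]zzz   read x → write _, move right, go to q1
q1 | __x_[z]zz   read z → write _, move left, go to q1
q1 | __x[_]_zz   read _ → write z, move left, go to q0
q0 | __[x]z_zz   read x → write y, move right, go to q1
q1 | __y[z]_zz   read z → write _, move left, go to q1
q1 | __[y]__zz   read y → write z, move left, go to q1
q1 | _[_]z__zz   read _ → write z, move left, go to q0
q0 | [_]zz__zz   read _ → write x, move right, go to q1
q1 | x[z]z__zz   read z → write _, move left, go to q1
q1 | [x]_z__zz   read x → write _, move right, go to q1
q1 | _[_]z__zz
After 14 steps: state q1, head at -1, tape z__zz.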